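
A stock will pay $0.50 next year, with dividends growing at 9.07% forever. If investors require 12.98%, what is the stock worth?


Formula: P = D1 / (r - g)
Spread: r - g = 0.1298 - 0.0907 = 0.0391
Substituting: P = $0.50 / 0.0391
P = $12.79

$12.79


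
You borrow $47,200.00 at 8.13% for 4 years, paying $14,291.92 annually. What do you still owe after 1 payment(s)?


Formula: Balance = PV*(1+r)^k - PMT*((1+r)^k - 1)/r
Growth: (1 + 0.0813)^1 = 1.0813
Accumulated factor: ((1+r)^k - 1)/r = 1.0
Balance = $47,200.00 * 1.0813 - $14,291.92 * 1.0
Balance = $36,745.44

$36,745.44


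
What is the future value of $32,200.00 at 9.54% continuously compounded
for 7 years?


Formula: FV = P * e^(r*t)
Exponent: r*t = 0.0954 * 7 = 0.6678
e^(0.6678) = 1.949943
FV = $32,200.00 * 1.949943 = $62,788.16

$62,788.16


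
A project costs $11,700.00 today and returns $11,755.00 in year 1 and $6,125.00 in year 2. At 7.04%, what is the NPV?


Formula: NPV = C0 + C1/(1+r) + C2/(1+r)^2
Discount C1: $11,755.00 / (1 + 0.0704) = $10,981.88
Discount C2: $6,125.00 / (1 + 0.0704)^2 = $5,345.81
NPV = -$11,700.00 + $10,981.88 + $5,345.81 = $4,627.69

$4,627.69


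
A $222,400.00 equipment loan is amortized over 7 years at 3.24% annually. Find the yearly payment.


Formula: PMT = PV * r / (1 - (1+r)^(-n))
Denominator: 1 - (1 + 0.0324)^(-7) = 0.200048
Numerator: $222,400.00 * 0.0324 = 7205.76
PMT = 7205.76 / 0.200048 = $36,020.19

$36,020.19


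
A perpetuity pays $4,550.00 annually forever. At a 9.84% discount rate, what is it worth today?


Formula: PV = C / r
Substituting: PV = $4,550.00 / 0.0984
PV = $46,239.84

$46,239.84


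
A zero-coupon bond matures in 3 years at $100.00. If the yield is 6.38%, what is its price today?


Formula: Price = FV / (1 + r)^n
Substituting: Price = $100.00 / (1 + 0.0638)^3
Discount factor: (1.0638)^3 = 1.203871
Price = $100.00 / 1.203871 = $83.07

$83.07


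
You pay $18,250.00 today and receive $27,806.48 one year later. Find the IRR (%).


Formula: IRR = C1/C0 - 1
Substituting: IRR = $27,806.48 / $18,250.00 - 1
Ratio: 1.523643 - 1 = 0.523643
IRR = 52.3643%

52.3643%


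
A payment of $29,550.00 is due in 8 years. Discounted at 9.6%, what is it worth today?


Formula: PV = FV / (1 + r)^n
Substituting: PV = $29,550.00 / (1 + 0.096)^8
Discount factor: (1.096)^8 = 2.082018
PV = $29,550.00 / 2.082018 = $14,192.96

$14,192.96


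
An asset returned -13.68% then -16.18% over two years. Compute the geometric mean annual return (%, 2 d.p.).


Formula: Geometric mean = ((1+r1)*(1+r2))^(1/2) - 1
Product: (1 + -0.1368) * (1 + -0.1618) = 0.8632 * 0.8382 = 0.723534
Square root: 0.723534^0.5 = 0.850608
Geometric mean = 0.850608 - 1 = -0.149392
As percentage: -14.94%

-14.94%


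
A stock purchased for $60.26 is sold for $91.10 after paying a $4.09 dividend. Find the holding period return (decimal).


Formula: HPR = (P1 - P0 + D) / P0
Gain: $91.10 - $60.26 + $4.09 = $34.93
HPR = $34.93 / $60.26 = 0.5797

0.5797


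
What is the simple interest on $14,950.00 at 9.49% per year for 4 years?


Formula: I = P * r * t
Substituting: I = $14,950.00 * 0.0949 * 4
Step: I = $14,950.00 * 0.3796
I = $5,675.02

$5,675.02


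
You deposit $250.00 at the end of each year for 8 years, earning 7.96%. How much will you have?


Formula: FV = PMT * ((1+r)^n - 1) / r
Growth factor: (1 + 0.0796)^8 = 1.845453
Numerator: 1.845453 - 1 = 0.845453
FV = $250.00 * 0.845453 / 0.0796 = $2,655.32

$2,655.32


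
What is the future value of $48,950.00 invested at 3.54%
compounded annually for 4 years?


Formula: FV = P * (1 + r)^n
Substituting: FV = $48,950.00 * (1 + 0.0354)^4
Growth factor: (1.0354)^4 = 1.149298
FV = $48,950.00 * 1.149298 = $56,258.14

$56,258.14


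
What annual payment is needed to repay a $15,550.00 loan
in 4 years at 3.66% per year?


Formula: PMT = PV * r / (1 - (1+r)^(-n))
Denominator: 1 - (1 + 0.0366)^(-4) = 0.133926
Numerator: $15,550.00 * 0.0366 = 569.13
PMT = 569.13 / 0.133926 = $4,249.60

$4,249.60


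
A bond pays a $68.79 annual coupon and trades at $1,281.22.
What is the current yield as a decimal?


Formula: Current yield = annual coupon / price
Substituting: CY = $68.79 / $1,281.22
CY = 0.053691

0.053691


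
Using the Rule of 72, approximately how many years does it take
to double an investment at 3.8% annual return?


Formula: Years ≈ 72 / r
Substituting: Years ≈ 72 / 3.8
Years ≈ 18.9

18.9 years


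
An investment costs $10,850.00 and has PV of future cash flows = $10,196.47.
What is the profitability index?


Formula: PI = PV(cash flows) / initial investment
Substituting: PI = $10,196.47 / $10,850.00
PI = 0.9398

0.9398


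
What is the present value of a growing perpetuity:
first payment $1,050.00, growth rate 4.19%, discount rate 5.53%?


Formula: PV = C / (r - g)
Spread: r - g = 0.0553 - 0.0419 = 0.0134
Substituting: PV = $1,050.00 / 0.0134
PV = $78,358.21

$78,358.21


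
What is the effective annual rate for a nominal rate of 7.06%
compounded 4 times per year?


Formula: EAR = (1 + r/m)^m - 1
Period rate: r/m = 0.0706 / 4 = 0.01765
Compounding: (1 + 0.01765)^4 = 1.072491
EAR = 1.072491 - 1 = 0.072491

0.072491


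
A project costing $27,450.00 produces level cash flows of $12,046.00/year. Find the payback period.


Formula: Payback = investment / annual cash flow
Substituting: Payback = $27,450.00 / $12,046.00
Payback = 2.2788 years

2.2788 years


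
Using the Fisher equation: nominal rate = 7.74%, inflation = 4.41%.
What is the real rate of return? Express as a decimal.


Formula: (1 + r_real) = (1 + r_nom) / (1 + inflation)
Substituting: (1 + r_real) = 1.0774 / 1.0441
(1 + r_real) = 1.031893
r_real = 1.031893 - 1 = 0.031893

0.031893


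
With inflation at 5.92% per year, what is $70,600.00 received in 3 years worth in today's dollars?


Formula: Real value = nominal / (1 + inflation)^years
Price level: (1 + 0.0592)^3 = 1.188321
Real value = $70,600.00 / 1.188321 = $59,411.54

$59,411.54


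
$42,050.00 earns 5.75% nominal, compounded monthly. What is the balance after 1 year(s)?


Formula: FV = P * (1 + r/m)^(m*t)
Period rate: r/m = 0.0575 / 12 = 0.004792
Total periods: m*t = 12 * 1 = 12
Growth factor: (1 + 0.004792)^12 = 1.05904
FV = $42,050.00 * 1.05904 = $44,532.62

$44,532.62


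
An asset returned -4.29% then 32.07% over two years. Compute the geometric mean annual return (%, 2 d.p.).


Formula: Geometric mean = ((1+r1)*(1+r2))^(1/2) - 1
Product: (1 + -0.0429) * (1 + 0.3207) = 0.9571 * 1.3207 = 1.264042
Square root: 1.264042^0.5 = 1.124296
Geometric mean = 1.124296 - 1 = 0.124296
As percentage: 12.43%

12.43%


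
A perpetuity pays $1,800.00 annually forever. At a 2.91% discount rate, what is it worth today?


Formula: PV = C / r
Substituting: PV = $1,800.00 / 0.0291
PV = $61,855.67

$61,855.67


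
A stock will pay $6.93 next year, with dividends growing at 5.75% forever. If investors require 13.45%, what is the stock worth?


Formula: P = D1 / (r - g)
Spread: r - g = 0.1345 - 0.0575 = 0.077
Substituting: P = $6.93 / 0.077
P = $90.00

$90.00


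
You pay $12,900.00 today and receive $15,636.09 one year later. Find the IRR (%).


Formula: IRR = C1/C0 - 1
Substituting: IRR = $15,636.09 / $12,900.00 - 1
Ratio: 1.2121 - 1 = 0.2121
IRR = 21.21%

21.21%


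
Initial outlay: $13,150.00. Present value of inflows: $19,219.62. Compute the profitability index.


Formula: PI = PV(cash flows) / initial investment
Substituting: PI = $19,219.62 / $13,150.00
PI = 1.4616

1.4616


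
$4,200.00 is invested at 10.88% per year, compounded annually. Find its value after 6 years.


Formula: FV = P * (1 + r)^n
Substituting: FV = $4,200.00 * (1 + 0.1088)^6
Growth factor: (1.1088)^6 = 1.858315
FV = $4,200.00 * 1.858315 = $7,804.92

$7,804.92


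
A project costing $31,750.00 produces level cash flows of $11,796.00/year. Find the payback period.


Formula: Payback = investment / annual cash flow
Substituting: Payback = $31,750.00 / $11,796.00
Payback = 2.6916 years

2.6916 years


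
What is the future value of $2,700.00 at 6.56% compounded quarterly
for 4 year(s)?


Formula: FV = P * (1 + r/m)^(m*t)
Period rate: r/m = 0.0656 / 4 = 0.0164
Total periods: m*t = 4 * 4 = 16
Growth factor: (1 + 0.0164)^16 = 1.297282
FV = $2,700.00 * 1.297282 = $3,502.66

$3,502.66


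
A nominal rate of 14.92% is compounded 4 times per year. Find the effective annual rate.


Formula: EAR = (1 + r/m)^m - 1
Period rate: r/m = 0.1492 / 4 = 0.0373
Compounding: (1 + 0.0373)^4 = 1.157757
EAR = 1.157757 - 1 = 0.157757

0.157757


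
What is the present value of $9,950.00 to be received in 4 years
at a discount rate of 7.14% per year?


Formula: PV = FV / (1 + r)^n
Substituting: PV = $9,950.00 / (1 + 0.0714)^4
Discount factor: (1.0714)^4 = 1.31767
PV = $9,950.00 / 1.31767 = $7,551.21

$7,551.21


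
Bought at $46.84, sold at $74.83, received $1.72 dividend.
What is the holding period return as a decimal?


Formula: HPR = (P1 - P0 + D) / P0
Gain: $74.83 - $46.84 + $1.72 = $29.71
HPR = $29.71 / $46.84 = 0.6343

0.6343


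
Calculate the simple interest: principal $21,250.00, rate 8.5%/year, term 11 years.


Formula: I = P * r * t
Substituting: I = $21,250.00 * 0.085 * 11
Step: I = $21,250.00 * 0.935
I = $19,868.75

$19,868.75


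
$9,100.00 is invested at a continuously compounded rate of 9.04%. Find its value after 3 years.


Formula: FV = P * e^(r*t)
Exponent: r*t = 0.0904 * 3 = 0.2712
e^(0.2712) = 1.311537
FV = $9,100.00 * 1.311537 = $11,934.99

$11,934.99


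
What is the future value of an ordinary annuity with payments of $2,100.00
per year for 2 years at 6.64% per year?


Formula: FV = PMT * ((1+r)^n - 1) / r
Growth factor: (1 + 0.0664)^2 = 1.137209
Numerator: 1.137209 - 1 = 0.137209
FV = $2,100.00 * 0.137209 / 0.0664 = $4,339.44

$4,339.44


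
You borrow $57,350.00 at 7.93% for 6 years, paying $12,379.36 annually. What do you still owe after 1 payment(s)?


Formula: Balance = PV*(1+r)^k - PMT*((1+r)^k - 1)/r
Growth: (1 + 0.0793)^1 = 1.0793
Accumulated factor: ((1+r)^k - 1)/r = 1.0
Balance = $57,350.00 * 1.0793 - $12,379.36 * 1.0
Balance = $49,518.50

$49,518.50


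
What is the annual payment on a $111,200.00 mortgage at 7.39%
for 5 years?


Formula: PMT = PV * r / (1 - (1+r)^(-n))
Denominator: 1 - (1 + 0.0739)^(-5) = 0.299867
Numerator: $111,200.00 * 0.0739 = 8217.68
PMT = 8217.68 / 0.299867 = $27,404.45

$27,404.45


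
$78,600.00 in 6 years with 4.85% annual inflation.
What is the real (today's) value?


Formula: Real value = nominal / (1 + inflation)^years
Price level: (1 + 0.0485)^6 = 1.32865
Real value = $78,600.00 / 1.32865 = $59,157.79

$59,157.79


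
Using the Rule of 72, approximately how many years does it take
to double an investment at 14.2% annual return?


Formula: Years ≈ 72 / r
Substituting: Years ≈ 72 / 14.2
Years ≈ 5.1

5.1 years


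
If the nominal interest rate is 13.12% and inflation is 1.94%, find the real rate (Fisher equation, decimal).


Formula: (1 + r_real) = (1 + r_nom) / (1 + inflation)
Substituting: (1 + r_real) = 1.1312 / 1.0194
(1 + r_real) = 1.109672
r_real = 1.109672 - 1 = 0.109672

0.109672


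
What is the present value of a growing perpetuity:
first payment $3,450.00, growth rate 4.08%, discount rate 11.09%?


Formula: PV = C / (r - g)
Spread: r - g = 0.1109 - 0.0408 = 0.0701
Substituting: PV = $3,450.00 / 0.0701
PV = $49,215.41

$49,215.41


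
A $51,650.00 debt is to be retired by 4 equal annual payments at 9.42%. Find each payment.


Formula: PMT = PV * r / (1 - (1+r)^(-n))
Denominator: 1 - (1 + 0.0942)^(-4) = 0.302389
Numerator: $51,650.00 * 0.0942 = 4865.43
PMT = 4865.43 / 0.302389 = $16,089.96

$16,089.96


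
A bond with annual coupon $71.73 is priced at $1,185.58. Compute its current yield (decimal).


Formula: Current yield = annual coupon / price
Substituting: CY = $71.73 / $1,185.58
CY = 0.060502

0.060502


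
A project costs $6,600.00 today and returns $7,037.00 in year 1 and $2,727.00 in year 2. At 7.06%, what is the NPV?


Formula: NPV = C0 + C1/(1+r) + C2/(1+r)^2
Discount C1: $7,037.00 / (1 + 0.0706) = $6,572.95
Discount C2: $2,727.00 / (1 + 0.0706)^2 = $2,379.20
NPV = -$6,600.00 + $6,572.95 + $2,379.20 = $2,352.15

$2,352.15


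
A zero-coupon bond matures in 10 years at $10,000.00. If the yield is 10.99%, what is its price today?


Formula: Price = FV / (1 + r)^n
Substituting: Price = $10,000.00 / (1 + 0.1099)^10
Discount factor: (1.1099)^10 = 2.836864
Price = $10,000.00 / 2.836864 = $3,525.02

$3,525.02


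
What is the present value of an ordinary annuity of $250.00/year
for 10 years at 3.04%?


Formula: PV = PMT * (1 - (1+r)^(-n)) / r
Discount factor: (1 + 0.0304)^(-10) = 0.74121
Bracket: 1 - 0.74121 = 0.25879
PV = $250.00 * 0.25879 / 0.0304 = $2,128.20

$2,128.20


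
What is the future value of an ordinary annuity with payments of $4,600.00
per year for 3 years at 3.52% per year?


Formula: FV = PMT * ((1+r)^n - 1) / r
Growth factor: (1 + 0.0352)^3 = 1.109361
Numerator: 1.109361 - 1 = 0.109361
FV = $4,600.00 * 0.109361 / 0.0352 = $14,291.46

$14,291.46


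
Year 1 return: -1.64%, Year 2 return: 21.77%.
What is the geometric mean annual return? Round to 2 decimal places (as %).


Formula: Geometric mean = ((1+r1)*(1+r2))^(1/2) - 1
Product: (1 + -0.0164) * (1 + 0.2177) = 0.9836 * 1.2177 = 1.19773
Square root: 1.19773^0.5 = 1.094408
Geometric mean = 1.094408 - 1 = 0.094408
As percentage: 9.44%

9.44%


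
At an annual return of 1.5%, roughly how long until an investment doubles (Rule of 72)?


Formula: Years ≈ 72 / r
Substituting: Years ≈ 72 / 1.5
Years ≈ 48.0

48.0 years


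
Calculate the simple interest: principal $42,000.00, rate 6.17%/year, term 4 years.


Formula: I = P * r * t
Substituting: I = $42,000.00 * 0.0617 * 4
Step: I = $42,000.00 * 0.2468
I = $10,365.60

$10,365.60


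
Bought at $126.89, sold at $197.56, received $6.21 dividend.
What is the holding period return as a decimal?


Formula: HPR = (P1 - P0 + D) / P0
Gain: $197.56 - $126.89 + $6.21 = $76.88
HPR = $76.88 / $126.89 = 0.6059

0.6059


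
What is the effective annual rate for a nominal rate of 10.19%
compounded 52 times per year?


Formula: EAR = (1 + r/m)^m - 1
Period rate: r/m = 0.1019 / 52 = 0.00196
Compounding: (1 + 0.00196)^52 = 1.107162
EAR = 1.107162 - 1 = 0.107162

0.107162


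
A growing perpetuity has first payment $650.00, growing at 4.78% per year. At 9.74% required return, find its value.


Formula: PV = C / (r - g)
Spread: r - g = 0.0974 - 0.0478 = 0.0496
Substituting: PV = $650.00 / 0.0496
PV = $13,104.84

$13,104.84


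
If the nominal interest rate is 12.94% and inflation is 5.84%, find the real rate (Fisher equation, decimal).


Formula: (1 + r_real) = (1 + r_nom) / (1 + inflation)
Substituting: (1 + r_real) = 1.1294 / 1.0584
(1 + r_real) = 1.067082
r_real = 1.067082 - 1 = 0.067082

0.067082


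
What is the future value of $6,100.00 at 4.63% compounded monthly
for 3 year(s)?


Formula: FV = P * (1 + r/m)^(m*t)
Period rate: r/m = 0.0463 / 12 = 0.003858
Total periods: m*t = 12 * 3 = 36
Growth factor: (1 + 0.003858)^36 = 1.148702
FV = $6,100.00 * 1.148702 = $7,007.08

$7,007.08


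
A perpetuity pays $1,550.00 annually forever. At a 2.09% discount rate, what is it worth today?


Formula: PV = C / r
Substituting: PV = $1,550.00 / 0.0209
PV = $74,162.68

$74,162.68


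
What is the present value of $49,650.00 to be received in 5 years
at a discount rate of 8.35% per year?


Formula: PV = FV / (1 + r)^n
Substituting: PV = $49,650.00 / (1 + 0.0835)^5
Discount factor: (1.0835)^5 = 1.493291
PV = $49,650.00 / 1.493291 = $33,248.70

$33,248.70


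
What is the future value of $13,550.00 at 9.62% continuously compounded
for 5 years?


Formula: FV = P * e^(r*t)
Exponent: r*t = 0.0962 * 5 = 0.481
e^(0.481) = 1.617691
FV = $13,550.00 * 1.617691 = $21,919.72

$21,919.72


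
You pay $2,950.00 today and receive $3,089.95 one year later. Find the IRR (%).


Formula: IRR = C1/C0 - 1
Substituting: IRR = $3,089.95 / $2,950.00 - 1
Ratio: 1.047441 - 1 = 0.047441
IRR = 4.7441%

4.7441%


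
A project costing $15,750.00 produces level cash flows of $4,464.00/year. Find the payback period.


Formula: Payback = investment / annual cash flow
Substituting: Payback = $15,750.00 / $4,464.00
Payback = 3.5282 years

3.5282 years


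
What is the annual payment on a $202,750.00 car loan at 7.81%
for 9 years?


Formula: PMT = PV * r / (1 - (1+r)^(-n))
Denominator: 1 - (1 + 0.0781)^(-9) = 0.49176
Numerator: $202,750.00 * 0.0781 = 15834.775
PMT = 15834.775 / 0.49176 = $32,200.19

$32,200.19


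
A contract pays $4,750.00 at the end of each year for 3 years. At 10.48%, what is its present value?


Formula: PV = PMT * (1 - (1+r)^(-n)) / r
Discount factor: (1 + 0.1048)^(-3) = 0.741565
Bracket: 1 - 0.741565 = 0.258435
PV = $4,750.00 * 0.258435 / 0.1048 = $11,713.44

$11,713.44


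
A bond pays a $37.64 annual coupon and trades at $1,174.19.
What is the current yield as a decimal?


Formula: Current yield = annual coupon / price
Substituting: CY = $37.64 / $1,174.19
CY = 0.032056

0.032056


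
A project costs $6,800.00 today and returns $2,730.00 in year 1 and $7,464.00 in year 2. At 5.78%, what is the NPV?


Formula: NPV = C0 + C1/(1+r) + C2/(1+r)^2
Discount C1: $2,730.00 / (1 + 0.0578) = $2,580.83
Discount C2: $7,464.00 / (1 + 0.0578)^2 = $6,670.59
NPV = -$6,800.00 + $2,580.83 + $6,670.59 = $2,451.42

$2,451.42


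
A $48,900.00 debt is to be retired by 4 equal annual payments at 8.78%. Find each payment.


Formula: PMT = PV * r / (1 - (1+r)^(-n))
Denominator: 1 - (1 + 0.0878)^(-4) = 0.285826
Numerator: $48,900.00 * 0.0878 = 4293.42
PMT = 4293.42 / 0.285826 = $15,021.07

$15,021.07


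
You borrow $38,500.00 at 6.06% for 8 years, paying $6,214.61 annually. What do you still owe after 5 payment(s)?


Formula: Balance = PV*(1+r)^k - PMT*((1+r)^k - 1)/r
Growth: (1 + 0.0606)^5 = 1.342017
Accumulated factor: ((1+r)^k - 1)/r = 5.64385
Balance = $38,500.00 * 1.342017 - $6,214.61 * 5.64385
Balance = $16,593.34

$16,593.34


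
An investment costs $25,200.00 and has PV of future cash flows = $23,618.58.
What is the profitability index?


Formula: PI = PV(cash flows) / initial investment
Substituting: PI = $23,618.58 / $25,200.00
PI = 0.9372

0.9372


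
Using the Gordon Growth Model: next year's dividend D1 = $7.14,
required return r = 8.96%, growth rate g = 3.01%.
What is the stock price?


Formula: P = D1 / (r - g)
Spread: r - g = 0.0896 - 0.0301 = 0.0595
Substituting: P = $7.14 / 0.0595
P = $120.00

$120.00


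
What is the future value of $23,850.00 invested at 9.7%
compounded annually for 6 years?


Formula: FV = P * (1 + r)^n
Substituting: FV = $23,850.00 * (1 + 0.097)^6
Growth factor: (1.097)^6 = 1.742769
FV = $23,850.00 * 1.742769 = $41,565.03

$41,565.03


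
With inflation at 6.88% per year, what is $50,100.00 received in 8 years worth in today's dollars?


Formula: Real value = nominal / (1 + inflation)^years
Price level: (1 + 0.0688)^8 = 1.702831
Real value = $50,100.00 / 1.702831 = $29,421.59

$29,421.59


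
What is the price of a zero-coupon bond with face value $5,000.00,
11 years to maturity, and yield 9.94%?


Formula: Price = FV / (1 + r)^n
Substituting: Price = $5,000.00 / (1 + 0.0994)^11
Discount factor: (1.0994)^11 = 2.836045
Price = $5,000.00 / 2.836045 = $1,763.02

$1,763.02


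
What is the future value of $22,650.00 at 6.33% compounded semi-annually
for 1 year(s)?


Formula: FV = P * (1 + r/m)^(m*t)
Period rate: r/m = 0.0633 / 2 = 0.03165
Total periods: m*t = 2 * 1 = 2
Growth factor: (1 + 0.03165)^2 = 1.064302
FV = $22,650.00 * 1.064302 = $24,106.43

$24,106.43


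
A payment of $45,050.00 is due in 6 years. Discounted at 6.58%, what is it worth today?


Formula: PV = FV / (1 + r)^n
Substituting: PV = $45,050.00 / (1 + 0.0658)^6
Discount factor: (1.0658)^6 = 1.465731
PV = $45,050.00 / 1.465731 = $30,735.52

$30,735.52


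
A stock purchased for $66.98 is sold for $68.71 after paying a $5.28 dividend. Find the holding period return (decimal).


Formula: HPR = (P1 - P0 + D) / P0
Gain: $68.71 - $66.98 + $5.28 = $7.01
HPR = $7.01 / $66.98 = 0.1047

0.1047


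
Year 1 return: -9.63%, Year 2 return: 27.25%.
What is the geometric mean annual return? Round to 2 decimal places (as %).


Formula: Geometric mean = ((1+r1)*(1+r2))^(1/2) - 1
Product: (1 + -0.0963) * (1 + 0.2725) = 0.9037 * 1.2725 = 1.149958
Square root: 1.149958^0.5 = 1.072361
Geometric mean = 1.072361 - 1 = 0.072361
As percentage: 7.24%

7.24%


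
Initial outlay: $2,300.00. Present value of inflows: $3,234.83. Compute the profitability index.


Formula: PI = PV(cash flows) / initial investment
Substituting: PI = $3,234.83 / $2,300.00
PI = 1.4064

1.4064


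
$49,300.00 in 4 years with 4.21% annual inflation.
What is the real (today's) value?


Formula: Real value = nominal / (1 + inflation)^years
Price level: (1 + 0.0421)^4 = 1.179336
Real value = $49,300.00 / 1.179336 = $41,803.18

$41,803.18


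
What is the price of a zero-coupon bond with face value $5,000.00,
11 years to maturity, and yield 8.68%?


Formula: Price = FV / (1 + r)^n
Substituting: Price = $5,000.00 / (1 + 0.0868)^11
Discount factor: (1.0868)^11 = 2.498308
Price = $5,000.00 / 2.498308 = $2,001.35

$2,001.35


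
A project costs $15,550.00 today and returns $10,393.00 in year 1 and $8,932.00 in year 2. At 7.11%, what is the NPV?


Formula: NPV = C0 + C1/(1+r) + C2/(1+r)^2
Discount C1: $10,393.00 / (1 + 0.0711) = $9,703.11
Discount C2: $8,932.00 / (1 + 0.0711)^2 = $7,785.54
NPV = -$15,550.00 + $9,703.11 + $7,785.54 = $1,938.65

$1,938.65


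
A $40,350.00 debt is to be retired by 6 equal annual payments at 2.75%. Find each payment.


Formula: PMT = PV * r / (1 - (1+r)^(-n))
Denominator: 1 - (1 + 0.0275)^(-6) = 0.150215
Numerator: $40,350.00 * 0.0275 = 1109.625
PMT = 1109.625 / 0.150215 = $7,386.91

$7,386.91


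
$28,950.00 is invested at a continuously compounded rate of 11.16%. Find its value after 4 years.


Formula: FV = P * e^(r*t)
Exponent: r*t = 0.1116 * 4 = 0.4464
e^(0.4464) = 1.562676
FV = $28,950.00 * 1.562676 = $45,239.48

$45,239.48


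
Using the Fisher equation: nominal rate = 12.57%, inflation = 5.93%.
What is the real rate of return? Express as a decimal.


Formula: (1 + r_real) = (1 + r_nom) / (1 + inflation)
Substituting: (1 + r_real) = 1.1257 / 1.0593
(1 + r_real) = 1.062683
r_real = 1.062683 - 1 = 0.062683

0.062683


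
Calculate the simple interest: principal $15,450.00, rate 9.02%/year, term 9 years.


Formula: I = P * r * t
Substituting: I = $15,450.00 * 0.0902 * 9
Step: I = $15,450.00 * 0.8118
I = $12,542.31

$12,542.31


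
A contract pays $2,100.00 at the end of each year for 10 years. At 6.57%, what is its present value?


Formula: PV = PMT * (1 - (1+r)^(-n)) / r
Discount factor: (1 + 0.0657)^(-10) = 0.529237
Bracket: 1 - 0.529237 = 0.470763
PV = $2,100.00 * 0.470763 / 0.0657 = $15,047.21

$15,047.21


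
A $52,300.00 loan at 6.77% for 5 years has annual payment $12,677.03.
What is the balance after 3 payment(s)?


Formula: Balance = PV*(1+r)^k - PMT*((1+r)^k - 1)/r
Growth: (1 + 0.0677)^3 = 1.21716
Accumulated factor: ((1+r)^k - 1)/r = 3.207683
Balance = $52,300.00 * 1.21716 - $12,677.03 * 3.207683
Balance = $22,993.58

$22,993.58


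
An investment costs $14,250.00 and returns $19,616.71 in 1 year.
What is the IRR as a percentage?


Formula: IRR = C1/C0 - 1
Substituting: IRR = $19,616.71 / $14,250.00 - 1
Ratio: 1.376611 - 1 = 0.376611
IRR = 37.6611%

37.6611%


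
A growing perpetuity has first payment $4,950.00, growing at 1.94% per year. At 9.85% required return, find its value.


Formula: PV = C / (r - g)
Spread: r - g = 0.0985 - 0.0194 = 0.0791
Substituting: PV = $4,950.00 / 0.0791
PV = $62,579.01

$62,579.01


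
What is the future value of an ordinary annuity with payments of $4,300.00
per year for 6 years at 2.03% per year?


Formula: FV = PMT * ((1+r)^n - 1) / r
Growth factor: (1 + 0.0203)^6 = 1.128151
Numerator: 1.128151 - 1 = 0.128151
FV = $4,300.00 * 0.128151 / 0.0203 = $27,145.33

$27,145.33


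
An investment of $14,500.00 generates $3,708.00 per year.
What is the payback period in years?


Formula: Payback = investment / annual cash flow
Substituting: Payback = $14,500.00 / $3,708.00
Payback = 3.9105 years

3.9105 years


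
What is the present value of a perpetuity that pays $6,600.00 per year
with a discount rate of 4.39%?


Formula: PV = C / r
Substituting: PV = $6,600.00 / 0.0439
PV = $150,341.69

$150,341.69


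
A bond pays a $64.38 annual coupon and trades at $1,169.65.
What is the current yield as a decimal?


Formula: Current yield = annual coupon / price
Substituting: CY = $64.38 / $1,169.65
CY = 0.055042

0.055042


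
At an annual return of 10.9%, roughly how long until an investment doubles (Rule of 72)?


Formula: Years ≈ 72 / r
Substituting: Years ≈ 72 / 10.9
Years ≈ 6.6

6.6 years


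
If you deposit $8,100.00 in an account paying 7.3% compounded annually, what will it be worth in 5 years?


Formula: FV = P * (1 + r)^n
Substituting: FV = $8,100.00 * (1 + 0.073)^5
Growth factor: (1.073)^5 = 1.422324
FV = $8,100.00 * 1.422324 = $11,520.83

$11,520.83


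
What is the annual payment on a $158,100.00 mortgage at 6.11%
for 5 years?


Formula: PMT = PV * r / (1 - (1+r)^(-n))
Denominator: 1 - (1 + 0.0611)^(-5) = 0.256607
Numerator: $158,100.00 * 0.0611 = 9659.91
PMT = 9659.91 / 0.256607 = $37,644.75

$37,644.75


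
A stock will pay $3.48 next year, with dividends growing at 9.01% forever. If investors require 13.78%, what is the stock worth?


Formula: P = D1 / (r - g)
Spread: r - g = 0.1378 - 0.0901 = 0.0477
Substituting: P = $3.48 / 0.0477
P = $72.96

$72.96


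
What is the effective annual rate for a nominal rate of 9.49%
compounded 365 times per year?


Formula: EAR = (1 + r/m)^m - 1
Period rate: r/m = 0.0949 / 365 = 0.00026
Compounding: (1 + 0.00026)^365 = 1.099535
EAR = 1.099535 - 1 = 0.099535

0.099535


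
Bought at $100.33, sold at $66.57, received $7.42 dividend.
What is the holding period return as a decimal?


Formula: HPR = (P1 - P0 + D) / P0
Gain: $66.57 - $100.33 + $7.42 = -$26.34
HPR = -$26.34 / $100.33 = -0.2625

-0.2625


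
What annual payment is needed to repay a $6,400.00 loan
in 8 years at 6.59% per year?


Formula: PMT = PV * r / (1 - (1+r)^(-n))
Denominator: 1 - (1 + 0.0659)^(-8) = 0.399838
Numerator: $6,400.00 * 0.0659 = 421.76
PMT = 421.76 / 0.399838 = $1,054.83

$1,054.83


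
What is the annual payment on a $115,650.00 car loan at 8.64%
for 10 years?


Formula: PMT = PV * r / (1 - (1+r)^(-n))
Denominator: 1 - (1 + 0.0864)^(-10) = 0.563381
Numerator: $115,650.00 * 0.0864 = 9992.16
PMT = 9992.16 / 0.563381 = $17,736.06

$17,736.06


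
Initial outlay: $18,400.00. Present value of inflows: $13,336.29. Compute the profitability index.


Formula: PI = PV(cash flows) / initial investment
Substituting: PI = $13,336.29 / $18,400.00
PI = 0.7248

0.7248


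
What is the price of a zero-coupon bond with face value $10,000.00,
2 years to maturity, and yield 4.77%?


Formula: Price = FV / (1 + r)^n
Substituting: Price = $10,000.00 / (1 + 0.0477)^2
Discount factor: (1.0477)^2 = 1.097675
Price = $10,000.00 / 1.097675 = $9,110.16

$9,110.16


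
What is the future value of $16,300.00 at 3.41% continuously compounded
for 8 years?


Formula: FV = P * e^(r*t)
Exponent: r*t = 0.0341 * 8 = 0.2728
e^(0.2728) = 1.313637
FV = $16,300.00 * 1.313637 = $21,412.29

$21,412.29


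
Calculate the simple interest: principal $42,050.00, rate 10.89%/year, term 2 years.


Formula: I = P * r * t
Substituting: I = $42,050.00 * 0.1089 * 2
Step: I = $42,050.00 * 0.2178
I = $9,158.49

$9,158.49


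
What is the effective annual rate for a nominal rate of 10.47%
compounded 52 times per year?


Formula: EAR = (1 + r/m)^m - 1
Period rate: r/m = 0.1047 / 52 = 0.002013
Compounding: (1 + 0.002013)^52 = 1.110261
EAR = 1.110261 - 1 = 0.110261

0.110261


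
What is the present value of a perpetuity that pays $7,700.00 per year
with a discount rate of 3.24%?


Formula: PV = C / r
Substituting: PV = $7,700.00 / 0.0324
PV = $237,654.32

$237,654.32


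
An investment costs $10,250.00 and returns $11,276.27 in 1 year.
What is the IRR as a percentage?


Formula: IRR = C1/C0 - 1
Substituting: IRR = $11,276.27 / $10,250.00 - 1
Ratio: 1.100124 - 1 = 0.100124
IRR = 10.0124%

10.0124%


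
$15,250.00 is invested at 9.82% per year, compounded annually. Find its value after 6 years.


Formula: FV = P * (1 + r)^n
Substituting: FV = $15,250.00 * (1 + 0.0982)^6
Growth factor: (1.0982)^6 = 1.754238
FV = $15,250.00 * 1.754238 = $26,752.14

$26,752.14


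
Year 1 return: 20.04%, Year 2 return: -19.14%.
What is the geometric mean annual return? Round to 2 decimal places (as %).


Formula: Geometric mean = ((1+r1)*(1+r2))^(1/2) - 1
Product: (1 + 0.2004) * (1 + -0.1914) = 1.2004 * 0.8086 = 0.970643
Square root: 0.970643^0.5 = 0.985212
Geometric mean = 0.985212 - 1 = -0.014788
As percentage: -1.48%

-1.48%


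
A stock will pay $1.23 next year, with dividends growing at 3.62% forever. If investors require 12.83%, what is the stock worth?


Formula: P = D1 / (r - g)
Spread: r - g = 0.1283 - 0.0362 = 0.0921
Substituting: P = $1.23 / 0.0921
P = $13.36

$13.36


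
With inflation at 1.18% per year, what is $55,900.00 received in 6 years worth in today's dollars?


Formula: Real value = nominal / (1 + inflation)^years
Price level: (1 + 0.0118)^6 = 1.072922
Real value = $55,900.00 / 1.072922 = $52,100.72

$52,100.72


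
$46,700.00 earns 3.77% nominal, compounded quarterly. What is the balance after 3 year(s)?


Formula: FV = P * (1 + r/m)^(m*t)
Period rate: r/m = 0.0377 / 4 = 0.009425
Total periods: m*t = 4 * 3 = 12
Growth factor: (1 + 0.009425)^12 = 1.119151
FV = $46,700.00 * 1.119151 = $52,264.35

$52,264.35


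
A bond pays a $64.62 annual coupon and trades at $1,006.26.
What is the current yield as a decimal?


Formula: Current yield = annual coupon / price
Substituting: CY = $64.62 / $1,006.26
CY = 0.064218

0.064218


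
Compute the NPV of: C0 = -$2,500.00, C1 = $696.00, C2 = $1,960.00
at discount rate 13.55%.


Formula: NPV = C0 + C1/(1+r) + C2/(1+r)^2
Discount C1: $696.00 / (1 + 0.1355) = $612.95
Discount C2: $1,960.00 / (1 + 0.1355)^2 = $1,520.13
NPV = -$2,500.00 + $612.95 + $1,520.13 = -$366.92

-$366.92


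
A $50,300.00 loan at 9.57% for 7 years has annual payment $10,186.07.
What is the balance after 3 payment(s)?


Formula: Balance = PV*(1+r)^k - PMT*((1+r)^k - 1)/r
Growth: (1 + 0.0957)^3 = 1.315452
Accumulated factor: ((1+r)^k - 1)/r = 3.296258
Balance = $50,300.00 * 1.315452 - $10,186.07 * 3.296258
Balance = $32,591.31

$32,591.31


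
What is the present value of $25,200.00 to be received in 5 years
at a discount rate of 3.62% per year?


Formula: PV = FV / (1 + r)^n
Substituting: PV = $25,200.00 / (1 + 0.0362)^5
Discount factor: (1.0362)^5 = 1.194587
PV = $25,200.00 / 1.194587 = $21,095.15

$21,095.15


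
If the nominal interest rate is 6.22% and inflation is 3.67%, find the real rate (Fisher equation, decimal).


Formula: (1 + r_real) = (1 + r_nom) / (1 + inflation)
Substituting: (1 + r_real) = 1.0622 / 1.0367
(1 + r_real) = 1.024597
r_real = 1.024597 - 1 = 0.024597

0.024597


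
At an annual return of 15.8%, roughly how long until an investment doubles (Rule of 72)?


Formula: Years ≈ 72 / r
Substituting: Years ≈ 72 / 15.8
Years ≈ 4.6

4.6 years


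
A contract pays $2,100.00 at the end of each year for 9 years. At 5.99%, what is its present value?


Formula: PV = PMT * (1 - (1+r)^(-n)) / r
Discount factor: (1 + 0.0599)^(-9) = 0.592401
Bracket: 1 - 0.592401 = 0.407599
PV = $2,100.00 * 0.407599 / 0.0599 = $14,289.77

$14,289.77


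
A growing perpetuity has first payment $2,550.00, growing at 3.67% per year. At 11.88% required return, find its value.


Formula: PV = C / (r - g)
Spread: r - g = 0.1188 - 0.0367 = 0.0821
Substituting: PV = $2,550.00 / 0.0821
PV = $31,059.68

$31,059.68


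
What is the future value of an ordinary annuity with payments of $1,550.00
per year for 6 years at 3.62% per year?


Formula: FV = PMT * ((1+r)^n - 1) / r
Growth factor: (1 + 0.0362)^6 = 1.237831
Numerator: 1.237831 - 1 = 0.237831
FV = $1,550.00 * 0.237831 / 0.0362 = $10,183.39

$10,183.39


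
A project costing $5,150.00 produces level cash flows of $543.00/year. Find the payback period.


Formula: Payback = investment / annual cash flow
Substituting: Payback = $5,150.00 / $543.00
Payback = 9.4843 years

9.4843 years


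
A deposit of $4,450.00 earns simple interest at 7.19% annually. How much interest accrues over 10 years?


Formula: I = P * r * t
Substituting: I = $4,450.00 * 0.0719 * 10
Step: I = $4,450.00 * 0.719
I = $3,199.55

$3,199.55


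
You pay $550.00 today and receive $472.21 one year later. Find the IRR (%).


Formula: IRR = C1/C0 - 1
Substituting: IRR = $472.21 / $550.00 - 1
Ratio: 0.858564 - 1 = -0.141436
IRR = -14.1436%

-14.1436%


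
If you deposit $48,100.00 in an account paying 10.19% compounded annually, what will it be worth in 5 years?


Formula: FV = P * (1 + r)^n
Substituting: FV = $48,100.00 * (1 + 0.1019)^5
Growth factor: (1.1019)^5 = 1.624467
FV = $48,100.00 * 1.624467 = $78,136.87

$78,136.87


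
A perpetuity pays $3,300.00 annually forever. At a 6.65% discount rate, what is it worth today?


Formula: PV = C / r
Substituting: PV = $3,300.00 / 0.0665
PV = $49,624.06

$49,624.06


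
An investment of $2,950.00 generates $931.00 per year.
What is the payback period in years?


Formula: Payback = investment / annual cash flow
Substituting: Payback = $2,950.00 / $931.00
Payback = 3.1686 years

3.1686 years


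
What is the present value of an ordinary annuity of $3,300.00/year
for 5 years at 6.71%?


Formula: PV = PMT * (1 - (1+r)^(-n)) / r
Discount factor: (1 + 0.0671)^(-5) = 0.722727
Bracket: 1 - 0.722727 = 0.277273
PV = $3,300.00 * 0.277273 / 0.0671 = $13,636.37

$13,636.37


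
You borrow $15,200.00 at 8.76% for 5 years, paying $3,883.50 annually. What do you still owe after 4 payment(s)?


Formula: Balance = PV*(1+r)^k - PMT*((1+r)^k - 1)/r
Growth: (1 + 0.0876)^4 = 1.39919
Accumulated factor: ((1+r)^k - 1)/r = 4.556967
Balance = $15,200.00 * 1.39919 - $3,883.50 * 4.556967
Balance = $3,570.71

$3,570.71


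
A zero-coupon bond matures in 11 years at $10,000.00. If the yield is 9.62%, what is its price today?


Formula: Price = FV / (1 + r)^n
Substituting: Price = $10,000.00 / (1 + 0.0962)^11
Discount factor: (1.0962)^11 = 2.746552
Price = $10,000.00 / 2.746552 = $3,640.93

$3,640.93


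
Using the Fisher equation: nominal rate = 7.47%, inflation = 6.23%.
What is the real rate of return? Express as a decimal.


Formula: (1 + r_real) = (1 + r_nom) / (1 + inflation)
Substituting: (1 + r_real) = 1.0747 / 1.0623
(1 + r_real) = 1.011673
r_real = 1.011673 - 1 = 0.011673

0.011673


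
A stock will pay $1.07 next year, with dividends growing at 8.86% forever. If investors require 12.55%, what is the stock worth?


Formula: P = D1 / (r - g)
Spread: r - g = 0.1255 - 0.0886 = 0.0369
Substituting: P = $1.07 / 0.0369
P = $29.00

$29.00


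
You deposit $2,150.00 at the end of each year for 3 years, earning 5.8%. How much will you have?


Formula: FV = PMT * ((1+r)^n - 1) / r
Growth factor: (1 + 0.058)^3 = 1.184287
Numerator: 1.184287 - 1 = 0.184287
FV = $2,150.00 * 0.184287 / 0.058 = $6,831.33

$6,831.33


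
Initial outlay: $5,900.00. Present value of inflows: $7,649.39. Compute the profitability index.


Formula: PI = PV(cash flows) / initial investment
Substituting: PI = $7,649.39 / $5,900.00
PI = 1.2965

1.2965


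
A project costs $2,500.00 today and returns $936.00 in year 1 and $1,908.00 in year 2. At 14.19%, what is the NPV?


Formula: NPV = C0 + C1/(1+r) + C2/(1+r)^2
Discount C1: $936.00 / (1 + 0.1419) = $819.69
Discount C2: $1,908.00 / (1 + 0.1419)^2 = $1,463.26
NPV = -$2,500.00 + $819.69 + $1,463.26 = -$217.05

-$217.05


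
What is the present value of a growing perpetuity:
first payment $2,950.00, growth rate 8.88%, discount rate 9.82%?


Formula: PV = C / (r - g)
Spread: r - g = 0.0982 - 0.0888 = 0.0094
Substituting: PV = $2,950.00 / 0.0094
PV = $313,829.79

$313,829.79


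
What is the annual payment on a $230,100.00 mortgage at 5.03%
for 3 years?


Formula: PMT = PV * r / (1 - (1+r)^(-n))
Denominator: 1 - (1 + 0.0503)^(-3) = 0.136902
Numerator: $230,100.00 * 0.0503 = 11574.03
PMT = 11574.03 / 0.136902 = $84,542.19

$84,542.19


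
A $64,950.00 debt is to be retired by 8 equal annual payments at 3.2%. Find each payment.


Formula: PMT = PV * r / (1 - (1+r)^(-n))
Denominator: 1 - (1 + 0.032)^(-8) = 0.222747
Numerator: $64,950.00 * 0.032 = 2078.4
PMT = 2078.4 / 0.222747 = $9,330.77

$9,330.77


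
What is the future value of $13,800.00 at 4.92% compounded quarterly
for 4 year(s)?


Formula: FV = P * (1 + r/m)^(m*t)
Period rate: r/m = 0.0492 / 4 = 0.0123
Total periods: m*t = 4 * 4 = 16
Growth factor: (1 + 0.0123)^16 = 1.21604
FV = $13,800.00 * 1.21604 = $16,781.35

$16,781.35


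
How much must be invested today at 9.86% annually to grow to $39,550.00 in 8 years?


Formula: PV = FV / (1 + r)^n
Substituting: PV = $39,550.00 / (1 + 0.0986)^8
Discount factor: (1.0986)^8 = 2.12186
PV = $39,550.00 / 2.12186 = $18,639.31

$18,639.31


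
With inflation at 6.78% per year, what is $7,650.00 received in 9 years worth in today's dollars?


Formula: Real value = nominal / (1 + inflation)^years
Price level: (1 + 0.0678)^9 = 1.804718
Real value = $7,650.00 / 1.804718 = $4,238.89

$4,238.89


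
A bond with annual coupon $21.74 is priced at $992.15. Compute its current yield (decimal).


Formula: Current yield = annual coupon / price
Substituting: CY = $21.74 / $992.15
CY = 0.021912

0.021912


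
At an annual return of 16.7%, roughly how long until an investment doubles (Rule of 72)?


Formula: Years ≈ 72 / r
Substituting: Years ≈ 72 / 16.7
Years ≈ 4.3

4.3 years


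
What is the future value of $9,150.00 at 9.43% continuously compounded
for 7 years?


Formula: FV = P * e^(r*t)
Exponent: r*t = 0.0943 * 7 = 0.6601
e^(0.6601) = 1.934986
FV = $9,150.00 * 1.934986 = $17,705.12

$17,705.12


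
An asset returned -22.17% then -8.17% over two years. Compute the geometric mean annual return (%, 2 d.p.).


Formula: Geometric mean = ((1+r1)*(1+r2))^(1/2) - 1
Product: (1 + -0.2217) * (1 + -0.0817) = 0.7783 * 0.9183 = 0.714713
Square root: 0.714713^0.5 = 0.845407
Geometric mean = 0.845407 - 1 = -0.154593
As percentage: -15.46%

-15.46%


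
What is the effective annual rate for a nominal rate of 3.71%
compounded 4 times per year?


Formula: EAR = (1 + r/m)^m - 1
Period rate: r/m = 0.0371 / 4 = 0.009275
Compounding: (1 + 0.009275)^4 = 1.037619
EAR = 1.037619 - 1 = 0.037619

0.037619


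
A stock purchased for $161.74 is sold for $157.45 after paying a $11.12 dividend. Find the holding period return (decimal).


Formula: HPR = (P1 - P0 + D) / P0
Gain: $157.45 - $161.74 + $11.12 = $6.83
HPR = $6.83 / $161.74 = 0.0422

0.0422


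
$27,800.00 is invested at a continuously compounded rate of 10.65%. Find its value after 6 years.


Formula: FV = P * e^(r*t)
Exponent: r*t = 0.1065 * 6 = 0.639
e^(0.639) = 1.894585
FV = $27,800.00 * 1.894585 = $52,669.47

$52,669.47


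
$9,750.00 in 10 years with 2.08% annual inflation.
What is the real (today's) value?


Formula: Real value = nominal / (1 + inflation)^years
Price level: (1 + 0.0208)^10 = 1.228589
Real value = $9,750.00 / 1.228589 = $7,935.93

$7,935.93
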